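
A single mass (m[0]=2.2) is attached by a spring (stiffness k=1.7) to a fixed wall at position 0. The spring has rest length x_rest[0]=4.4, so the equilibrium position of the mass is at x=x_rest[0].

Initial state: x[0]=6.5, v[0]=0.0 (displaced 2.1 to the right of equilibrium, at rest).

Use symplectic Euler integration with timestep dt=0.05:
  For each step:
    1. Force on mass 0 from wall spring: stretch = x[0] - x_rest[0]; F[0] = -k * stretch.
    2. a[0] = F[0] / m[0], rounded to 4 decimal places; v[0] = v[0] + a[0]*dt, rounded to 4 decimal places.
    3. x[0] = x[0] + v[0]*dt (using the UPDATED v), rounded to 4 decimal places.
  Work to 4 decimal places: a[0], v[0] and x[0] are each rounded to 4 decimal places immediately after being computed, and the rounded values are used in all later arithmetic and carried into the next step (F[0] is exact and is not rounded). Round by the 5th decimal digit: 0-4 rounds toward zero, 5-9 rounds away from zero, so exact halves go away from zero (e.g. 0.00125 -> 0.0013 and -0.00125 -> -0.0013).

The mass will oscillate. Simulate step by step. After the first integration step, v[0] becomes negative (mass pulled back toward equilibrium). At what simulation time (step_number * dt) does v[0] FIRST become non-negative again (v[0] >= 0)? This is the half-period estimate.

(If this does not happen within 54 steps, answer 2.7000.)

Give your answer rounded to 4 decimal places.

Step 0: x=[6.5000] v=[0.0000]
Step 1: x=[6.4959] v=[-0.0811]
Step 2: x=[6.4878] v=[-0.1621]
Step 3: x=[6.4757] v=[-0.2428]
Step 4: x=[6.4596] v=[-0.3230]
Step 5: x=[6.4395] v=[-0.4026]
Step 6: x=[6.4154] v=[-0.4814]
Step 7: x=[6.3874] v=[-0.5593]
Step 8: x=[6.3556] v=[-0.6361]
Step 9: x=[6.3200] v=[-0.7117]
Step 10: x=[6.2807] v=[-0.7859]
Step 11: x=[6.2378] v=[-0.8586]
Step 12: x=[6.1913] v=[-0.9296]
Step 13: x=[6.1414] v=[-0.9988]
Step 14: x=[6.0881] v=[-1.0661]
Step 15: x=[6.0315] v=[-1.1313]
Step 16: x=[5.9718] v=[-1.1943]
Step 17: x=[5.9091] v=[-1.2550]
Step 18: x=[5.8434] v=[-1.3133]
Step 19: x=[5.7749] v=[-1.3691]
Step 20: x=[5.7038] v=[-1.4222]
Step 21: x=[5.6302] v=[-1.4726]
Step 22: x=[5.5542] v=[-1.5201]
Step 23: x=[5.4760] v=[-1.5647]
Step 24: x=[5.3957] v=[-1.6063]
Step 25: x=[5.3135] v=[-1.6448]
Step 26: x=[5.2295] v=[-1.6801]
Step 27: x=[5.1439] v=[-1.7122]
Step 28: x=[5.0569] v=[-1.7409]
Step 29: x=[4.9686] v=[-1.7663]
Step 30: x=[4.8792] v=[-1.7883]
Step 31: x=[4.7889] v=[-1.8068]
Step 32: x=[4.6978] v=[-1.8218]
Step 33: x=[4.6061] v=[-1.8333]
Step 34: x=[4.5140] v=[-1.8413]
Step 35: x=[4.4217] v=[-1.8457]
Step 36: x=[4.3294] v=[-1.8465]
Step 37: x=[4.2372] v=[-1.8438]
Step 38: x=[4.1453] v=[-1.8375]
Step 39: x=[4.0539] v=[-1.8277]
Step 40: x=[3.9632] v=[-1.8143]
Step 41: x=[3.8733] v=[-1.7974]
Step 42: x=[3.7844] v=[-1.7771]
Step 43: x=[3.6967] v=[-1.7533]
Step 44: x=[3.6104] v=[-1.7261]
Step 45: x=[3.5256] v=[-1.6956]
Step 46: x=[3.4425] v=[-1.6618]
Step 47: x=[3.3613] v=[-1.6248]
Step 48: x=[3.2821] v=[-1.5847]
Step 49: x=[3.2050] v=[-1.5415]
Step 50: x=[3.1302] v=[-1.4953]
Step 51: x=[3.0579] v=[-1.4462]
Step 52: x=[2.9882] v=[-1.3943]
Step 53: x=[2.9212] v=[-1.3398]
Step 54: x=[2.8571] v=[-1.2827]
v[0] did not become non-negative within 54 steps; using fallback time=2.7000

Answer: 2.7000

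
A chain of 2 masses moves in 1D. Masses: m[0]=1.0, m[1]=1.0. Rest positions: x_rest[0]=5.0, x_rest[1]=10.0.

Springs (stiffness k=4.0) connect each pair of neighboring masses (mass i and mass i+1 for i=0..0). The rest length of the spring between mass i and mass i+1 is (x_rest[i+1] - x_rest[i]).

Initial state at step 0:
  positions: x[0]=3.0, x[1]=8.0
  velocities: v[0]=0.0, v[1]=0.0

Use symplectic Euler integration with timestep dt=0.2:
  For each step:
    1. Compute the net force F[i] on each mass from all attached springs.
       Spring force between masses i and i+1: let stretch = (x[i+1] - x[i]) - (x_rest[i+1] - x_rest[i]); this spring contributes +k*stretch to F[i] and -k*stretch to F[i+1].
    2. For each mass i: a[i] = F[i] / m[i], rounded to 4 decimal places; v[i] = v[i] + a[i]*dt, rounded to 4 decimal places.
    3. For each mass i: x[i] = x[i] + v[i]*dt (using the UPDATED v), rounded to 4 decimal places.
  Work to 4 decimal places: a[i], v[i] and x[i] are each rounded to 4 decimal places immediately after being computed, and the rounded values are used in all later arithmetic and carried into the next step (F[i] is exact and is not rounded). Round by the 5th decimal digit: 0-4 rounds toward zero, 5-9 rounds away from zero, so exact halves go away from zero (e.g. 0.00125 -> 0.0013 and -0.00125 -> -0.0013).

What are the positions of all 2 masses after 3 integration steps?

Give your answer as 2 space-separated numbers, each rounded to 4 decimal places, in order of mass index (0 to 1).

Step 0: x=[3.0000 8.0000] v=[0.0000 0.0000]
Step 1: x=[3.0000 8.0000] v=[0.0000 0.0000]
Step 2: x=[3.0000 8.0000] v=[0.0000 0.0000]
Step 3: x=[3.0000 8.0000] v=[0.0000 0.0000]

Answer: 3.0000 8.0000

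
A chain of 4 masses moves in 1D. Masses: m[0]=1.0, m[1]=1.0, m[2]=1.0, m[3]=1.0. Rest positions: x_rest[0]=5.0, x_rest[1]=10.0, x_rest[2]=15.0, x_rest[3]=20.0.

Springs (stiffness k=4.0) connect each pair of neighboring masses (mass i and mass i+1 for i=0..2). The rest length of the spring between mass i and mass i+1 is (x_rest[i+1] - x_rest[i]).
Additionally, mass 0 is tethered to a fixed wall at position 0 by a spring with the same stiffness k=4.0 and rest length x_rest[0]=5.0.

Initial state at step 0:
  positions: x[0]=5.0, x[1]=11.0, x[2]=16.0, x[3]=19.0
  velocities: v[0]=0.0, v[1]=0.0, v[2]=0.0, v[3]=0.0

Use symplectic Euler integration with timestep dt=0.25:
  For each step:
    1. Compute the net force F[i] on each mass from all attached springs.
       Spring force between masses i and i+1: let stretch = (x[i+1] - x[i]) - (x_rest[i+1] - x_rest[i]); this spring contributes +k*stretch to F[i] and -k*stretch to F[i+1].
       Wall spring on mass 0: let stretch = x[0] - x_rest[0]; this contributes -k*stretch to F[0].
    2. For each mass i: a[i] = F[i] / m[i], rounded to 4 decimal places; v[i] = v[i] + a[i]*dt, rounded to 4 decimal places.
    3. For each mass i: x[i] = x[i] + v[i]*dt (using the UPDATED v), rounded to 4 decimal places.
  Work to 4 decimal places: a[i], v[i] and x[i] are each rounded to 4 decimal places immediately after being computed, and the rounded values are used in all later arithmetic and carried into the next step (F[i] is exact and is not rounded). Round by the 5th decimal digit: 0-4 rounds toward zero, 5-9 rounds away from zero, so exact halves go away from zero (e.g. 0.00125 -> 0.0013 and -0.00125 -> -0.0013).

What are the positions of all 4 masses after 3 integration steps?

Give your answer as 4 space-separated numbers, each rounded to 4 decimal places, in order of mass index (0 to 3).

Answer: 5.6719 9.8125 14.3594 20.8906

Derivation:
Step 0: x=[5.0000 11.0000 16.0000 19.0000] v=[0.0000 0.0000 0.0000 0.0000]
Step 1: x=[5.2500 10.7500 15.5000 19.5000] v=[1.0000 -1.0000 -2.0000 2.0000]
Step 2: x=[5.5625 10.3125 14.8125 20.2500] v=[1.2500 -1.7500 -2.7500 3.0000]
Step 3: x=[5.6719 9.8125 14.3594 20.8906] v=[0.4375 -2.0000 -1.8125 2.5625]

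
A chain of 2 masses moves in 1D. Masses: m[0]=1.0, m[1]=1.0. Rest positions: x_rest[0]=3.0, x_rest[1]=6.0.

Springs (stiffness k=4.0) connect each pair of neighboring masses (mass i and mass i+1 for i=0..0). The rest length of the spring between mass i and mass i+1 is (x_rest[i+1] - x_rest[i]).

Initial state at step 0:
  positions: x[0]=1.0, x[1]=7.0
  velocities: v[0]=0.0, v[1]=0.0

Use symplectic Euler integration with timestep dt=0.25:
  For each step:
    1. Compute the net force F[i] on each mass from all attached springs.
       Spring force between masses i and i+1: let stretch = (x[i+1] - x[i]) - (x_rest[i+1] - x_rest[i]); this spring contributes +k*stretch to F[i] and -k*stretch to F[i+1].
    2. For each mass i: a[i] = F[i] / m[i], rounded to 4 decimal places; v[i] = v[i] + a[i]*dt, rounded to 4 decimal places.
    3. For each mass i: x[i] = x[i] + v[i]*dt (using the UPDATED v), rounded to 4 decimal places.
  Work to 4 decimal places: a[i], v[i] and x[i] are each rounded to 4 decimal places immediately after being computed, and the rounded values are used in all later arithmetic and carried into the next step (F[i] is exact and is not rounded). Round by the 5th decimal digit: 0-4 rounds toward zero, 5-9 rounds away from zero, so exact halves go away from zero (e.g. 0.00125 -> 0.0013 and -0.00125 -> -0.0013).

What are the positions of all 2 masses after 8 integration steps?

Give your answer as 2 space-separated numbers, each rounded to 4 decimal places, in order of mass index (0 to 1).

Answer: 0.9122 7.0880

Derivation:
Step 0: x=[1.0000 7.0000] v=[0.0000 0.0000]
Step 1: x=[1.7500 6.2500] v=[3.0000 -3.0000]
Step 2: x=[2.8750 5.1250] v=[4.5000 -4.5000]
Step 3: x=[3.8125 4.1875] v=[3.7500 -3.7500]
Step 4: x=[4.0938 3.9063] v=[1.1250 -1.1250]
Step 5: x=[3.5782 4.4219] v=[-2.0625 2.0625]
Step 6: x=[2.5235 5.4766] v=[-4.2188 4.2188]
Step 7: x=[1.4571 6.5430] v=[-4.2657 4.2657]
Step 8: x=[0.9122 7.0880] v=[-2.1798 2.1798]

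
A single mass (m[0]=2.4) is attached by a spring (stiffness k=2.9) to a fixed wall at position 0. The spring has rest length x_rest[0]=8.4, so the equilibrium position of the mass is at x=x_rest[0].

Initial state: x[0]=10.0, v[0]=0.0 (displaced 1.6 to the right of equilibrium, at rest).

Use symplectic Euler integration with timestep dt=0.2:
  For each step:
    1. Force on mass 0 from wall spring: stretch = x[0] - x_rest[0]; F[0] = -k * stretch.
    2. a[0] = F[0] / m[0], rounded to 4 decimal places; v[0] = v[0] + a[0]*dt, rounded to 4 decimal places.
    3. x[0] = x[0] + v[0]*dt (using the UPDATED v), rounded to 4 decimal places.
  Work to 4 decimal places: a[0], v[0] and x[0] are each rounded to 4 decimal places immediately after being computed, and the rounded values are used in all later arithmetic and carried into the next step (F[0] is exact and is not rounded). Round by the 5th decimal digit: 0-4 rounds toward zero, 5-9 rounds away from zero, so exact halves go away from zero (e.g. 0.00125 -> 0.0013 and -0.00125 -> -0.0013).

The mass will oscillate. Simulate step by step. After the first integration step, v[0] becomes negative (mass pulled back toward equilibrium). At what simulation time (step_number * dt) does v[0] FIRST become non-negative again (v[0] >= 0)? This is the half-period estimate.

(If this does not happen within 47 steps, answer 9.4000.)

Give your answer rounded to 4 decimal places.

Step 0: x=[10.0000] v=[0.0000]
Step 1: x=[9.9227] v=[-0.3867]
Step 2: x=[9.7718] v=[-0.7547]
Step 3: x=[9.5546] v=[-1.0862]
Step 4: x=[9.2816] v=[-1.3652]
Step 5: x=[8.9659] v=[-1.5783]
Step 6: x=[8.6229] v=[-1.7151]
Step 7: x=[8.2691] v=[-1.7690]
Step 8: x=[7.9216] v=[-1.7374]
Step 9: x=[7.5972] v=[-1.6218]
Step 10: x=[7.3116] v=[-1.4278]
Step 11: x=[7.0786] v=[-1.1648]
Step 12: x=[6.9095] v=[-0.8455]
Step 13: x=[6.8124] v=[-0.4853]
Step 14: x=[6.7921] v=[-0.1016]
Step 15: x=[6.8495] v=[0.2870]
First v>=0 after going negative at step 15, time=3.0000

Answer: 3.0000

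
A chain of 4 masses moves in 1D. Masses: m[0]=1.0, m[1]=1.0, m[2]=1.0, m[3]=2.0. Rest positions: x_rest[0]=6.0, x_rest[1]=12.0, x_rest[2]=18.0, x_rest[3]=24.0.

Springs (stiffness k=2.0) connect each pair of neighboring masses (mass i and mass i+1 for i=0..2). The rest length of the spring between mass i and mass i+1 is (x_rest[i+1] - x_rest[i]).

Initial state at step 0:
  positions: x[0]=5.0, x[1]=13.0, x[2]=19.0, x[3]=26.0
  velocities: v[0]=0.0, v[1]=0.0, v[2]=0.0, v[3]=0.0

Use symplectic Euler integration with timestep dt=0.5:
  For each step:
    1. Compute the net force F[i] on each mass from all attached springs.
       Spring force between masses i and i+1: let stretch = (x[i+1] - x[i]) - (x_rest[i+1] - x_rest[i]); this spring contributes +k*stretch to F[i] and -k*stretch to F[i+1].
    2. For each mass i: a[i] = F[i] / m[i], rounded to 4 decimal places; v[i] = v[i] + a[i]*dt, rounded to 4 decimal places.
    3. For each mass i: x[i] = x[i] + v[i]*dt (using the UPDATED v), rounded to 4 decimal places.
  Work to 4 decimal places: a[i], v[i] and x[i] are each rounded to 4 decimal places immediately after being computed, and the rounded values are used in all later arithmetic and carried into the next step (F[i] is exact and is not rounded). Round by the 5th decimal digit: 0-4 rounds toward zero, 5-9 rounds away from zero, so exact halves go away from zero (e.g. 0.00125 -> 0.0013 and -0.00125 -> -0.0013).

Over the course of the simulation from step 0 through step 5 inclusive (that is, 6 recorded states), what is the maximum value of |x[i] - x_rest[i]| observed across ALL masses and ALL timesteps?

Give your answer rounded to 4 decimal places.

Answer: 2.1094

Derivation:
Step 0: x=[5.0000 13.0000 19.0000 26.0000] v=[0.0000 0.0000 0.0000 0.0000]
Step 1: x=[6.0000 12.0000 19.5000 25.7500] v=[2.0000 -2.0000 1.0000 -0.5000]
Step 2: x=[7.0000 11.7500 19.3750 25.4375] v=[2.0000 -0.5000 -0.2500 -0.6250]
Step 3: x=[7.3750 12.9375 18.4688 25.1094] v=[0.7500 2.3750 -1.8125 -0.6563]
Step 4: x=[7.5313 14.1094 18.1172 24.6211] v=[0.3125 2.3438 -0.7032 -0.9766]
Step 5: x=[7.9766 13.9962 19.0137 24.0068] v=[0.8906 -0.2265 1.7929 -1.2286]
Max displacement = 2.1094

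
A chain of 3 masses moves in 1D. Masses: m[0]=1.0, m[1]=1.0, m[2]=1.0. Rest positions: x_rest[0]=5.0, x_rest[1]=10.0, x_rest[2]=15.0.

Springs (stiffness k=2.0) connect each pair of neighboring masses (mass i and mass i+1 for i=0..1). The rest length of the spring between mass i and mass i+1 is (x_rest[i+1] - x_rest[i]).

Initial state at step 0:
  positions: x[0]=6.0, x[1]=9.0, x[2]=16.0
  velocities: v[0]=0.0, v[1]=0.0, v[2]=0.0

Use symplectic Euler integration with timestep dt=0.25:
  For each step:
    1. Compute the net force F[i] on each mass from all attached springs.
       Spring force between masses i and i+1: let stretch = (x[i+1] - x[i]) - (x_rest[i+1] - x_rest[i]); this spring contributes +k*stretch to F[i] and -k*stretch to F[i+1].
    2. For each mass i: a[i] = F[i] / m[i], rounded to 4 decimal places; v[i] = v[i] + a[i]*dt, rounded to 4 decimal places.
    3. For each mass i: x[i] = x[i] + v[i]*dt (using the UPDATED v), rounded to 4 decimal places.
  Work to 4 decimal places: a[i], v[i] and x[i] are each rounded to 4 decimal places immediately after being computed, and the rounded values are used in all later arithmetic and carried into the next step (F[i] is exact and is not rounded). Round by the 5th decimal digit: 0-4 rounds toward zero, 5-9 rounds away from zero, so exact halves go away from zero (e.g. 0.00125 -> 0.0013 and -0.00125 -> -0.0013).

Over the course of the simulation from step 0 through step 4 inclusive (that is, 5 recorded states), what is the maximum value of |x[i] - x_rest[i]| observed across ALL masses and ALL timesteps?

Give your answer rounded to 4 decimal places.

Step 0: x=[6.0000 9.0000 16.0000] v=[0.0000 0.0000 0.0000]
Step 1: x=[5.7500 9.5000 15.7500] v=[-1.0000 2.0000 -1.0000]
Step 2: x=[5.3438 10.3125 15.3438] v=[-1.6250 3.2500 -1.6250]
Step 3: x=[4.9336 11.1328 14.9336] v=[-1.6407 3.2813 -1.6407]
Step 4: x=[4.6733 11.6533 14.6733] v=[-1.0411 2.0821 -1.0411]
Max displacement = 1.6533

Answer: 1.6533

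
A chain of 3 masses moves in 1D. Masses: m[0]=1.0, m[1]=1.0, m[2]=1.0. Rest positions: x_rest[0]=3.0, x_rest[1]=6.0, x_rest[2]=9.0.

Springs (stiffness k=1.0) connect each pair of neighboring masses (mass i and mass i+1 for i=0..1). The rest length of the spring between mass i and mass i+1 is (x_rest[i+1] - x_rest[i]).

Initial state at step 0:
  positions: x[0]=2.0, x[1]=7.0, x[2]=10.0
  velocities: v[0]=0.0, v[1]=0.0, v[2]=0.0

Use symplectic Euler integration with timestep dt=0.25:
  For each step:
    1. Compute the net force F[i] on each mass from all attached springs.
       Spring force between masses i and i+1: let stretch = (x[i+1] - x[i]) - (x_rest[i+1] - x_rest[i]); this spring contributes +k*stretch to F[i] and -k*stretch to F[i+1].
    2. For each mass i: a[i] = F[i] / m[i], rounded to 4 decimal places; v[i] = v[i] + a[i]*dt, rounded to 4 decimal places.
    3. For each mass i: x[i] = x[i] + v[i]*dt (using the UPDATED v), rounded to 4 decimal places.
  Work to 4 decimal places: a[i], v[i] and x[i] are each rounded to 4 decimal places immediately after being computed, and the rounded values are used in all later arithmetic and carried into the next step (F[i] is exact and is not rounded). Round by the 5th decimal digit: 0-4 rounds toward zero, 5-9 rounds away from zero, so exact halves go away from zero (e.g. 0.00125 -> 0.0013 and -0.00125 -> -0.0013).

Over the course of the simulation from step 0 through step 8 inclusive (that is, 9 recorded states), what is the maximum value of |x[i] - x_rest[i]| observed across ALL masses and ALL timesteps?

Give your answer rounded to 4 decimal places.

Step 0: x=[2.0000 7.0000 10.0000] v=[0.0000 0.0000 0.0000]
Step 1: x=[2.1250 6.8750 10.0000] v=[0.5000 -0.5000 0.0000]
Step 2: x=[2.3594 6.6484 9.9922] v=[0.9375 -0.9063 -0.0313]
Step 3: x=[2.6744 6.3628 9.9629] v=[1.2598 -1.1426 -0.1173]
Step 4: x=[3.0324 6.0716 9.8961] v=[1.4319 -1.1647 -0.2673]
Step 5: x=[3.3928 5.8295 9.7778] v=[1.4417 -0.9684 -0.4734]
Step 6: x=[3.7180 5.6819 9.6002] v=[1.3009 -0.5905 -0.7105]
Step 7: x=[3.9785 5.6564 9.3652] v=[1.0419 -0.1019 -0.9401]
Step 8: x=[4.1564 5.7579 9.0859] v=[0.7114 0.4058 -1.1173]
Max displacement = 1.1564

Answer: 1.1564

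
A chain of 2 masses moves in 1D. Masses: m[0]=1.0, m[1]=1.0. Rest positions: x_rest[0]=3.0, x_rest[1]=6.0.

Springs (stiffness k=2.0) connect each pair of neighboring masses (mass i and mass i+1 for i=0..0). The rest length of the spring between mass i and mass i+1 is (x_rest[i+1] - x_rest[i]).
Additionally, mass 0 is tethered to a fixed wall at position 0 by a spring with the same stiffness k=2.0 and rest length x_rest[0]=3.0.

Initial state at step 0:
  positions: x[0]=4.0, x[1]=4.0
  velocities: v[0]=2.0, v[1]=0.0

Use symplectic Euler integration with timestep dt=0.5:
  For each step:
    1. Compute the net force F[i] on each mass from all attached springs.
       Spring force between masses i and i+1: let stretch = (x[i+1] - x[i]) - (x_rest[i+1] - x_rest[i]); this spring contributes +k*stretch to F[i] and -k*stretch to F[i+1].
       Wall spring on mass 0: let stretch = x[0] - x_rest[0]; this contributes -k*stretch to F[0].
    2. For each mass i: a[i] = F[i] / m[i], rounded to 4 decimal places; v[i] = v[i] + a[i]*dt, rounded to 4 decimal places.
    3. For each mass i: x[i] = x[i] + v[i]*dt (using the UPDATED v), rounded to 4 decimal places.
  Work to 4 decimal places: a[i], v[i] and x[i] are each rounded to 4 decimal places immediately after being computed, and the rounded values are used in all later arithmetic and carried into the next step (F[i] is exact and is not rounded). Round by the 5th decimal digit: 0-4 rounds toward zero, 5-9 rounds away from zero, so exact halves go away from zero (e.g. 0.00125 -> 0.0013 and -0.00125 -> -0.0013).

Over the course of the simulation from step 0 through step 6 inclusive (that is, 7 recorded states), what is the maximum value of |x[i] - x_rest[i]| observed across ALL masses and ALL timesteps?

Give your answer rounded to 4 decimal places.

Step 0: x=[4.0000 4.0000] v=[2.0000 0.0000]
Step 1: x=[3.0000 5.5000] v=[-2.0000 3.0000]
Step 2: x=[1.7500 7.2500] v=[-2.5000 3.5000]
Step 3: x=[2.3750 7.7500] v=[1.2500 1.0000]
Step 4: x=[4.5000 7.0625] v=[4.2500 -1.3750]
Step 5: x=[5.6563 6.5938] v=[2.3125 -0.9375]
Step 6: x=[4.4532 7.1563] v=[-2.4063 1.1250]
Max displacement = 2.6563

Answer: 2.6563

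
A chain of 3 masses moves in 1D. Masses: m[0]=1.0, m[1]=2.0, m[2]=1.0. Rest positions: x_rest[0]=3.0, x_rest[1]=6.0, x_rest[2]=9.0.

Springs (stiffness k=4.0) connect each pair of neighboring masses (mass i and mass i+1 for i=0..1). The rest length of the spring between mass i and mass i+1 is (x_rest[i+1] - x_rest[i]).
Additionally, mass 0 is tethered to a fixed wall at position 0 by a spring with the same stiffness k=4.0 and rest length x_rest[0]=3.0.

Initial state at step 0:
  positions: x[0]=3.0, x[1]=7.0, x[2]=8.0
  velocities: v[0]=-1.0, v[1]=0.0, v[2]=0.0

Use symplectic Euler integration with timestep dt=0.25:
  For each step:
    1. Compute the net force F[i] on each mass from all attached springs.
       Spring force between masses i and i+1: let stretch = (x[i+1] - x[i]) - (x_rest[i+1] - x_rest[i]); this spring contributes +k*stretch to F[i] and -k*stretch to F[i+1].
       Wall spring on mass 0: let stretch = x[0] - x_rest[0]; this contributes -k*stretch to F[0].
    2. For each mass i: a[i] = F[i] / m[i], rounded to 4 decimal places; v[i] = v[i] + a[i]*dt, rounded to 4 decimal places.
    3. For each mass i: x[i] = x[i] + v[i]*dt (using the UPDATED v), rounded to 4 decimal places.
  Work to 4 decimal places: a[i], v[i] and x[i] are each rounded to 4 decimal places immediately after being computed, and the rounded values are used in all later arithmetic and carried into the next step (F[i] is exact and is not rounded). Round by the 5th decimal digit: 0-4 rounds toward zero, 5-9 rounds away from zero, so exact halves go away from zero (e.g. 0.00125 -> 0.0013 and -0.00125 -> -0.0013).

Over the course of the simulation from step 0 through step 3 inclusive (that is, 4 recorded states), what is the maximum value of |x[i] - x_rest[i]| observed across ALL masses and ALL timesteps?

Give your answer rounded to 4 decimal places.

Answer: 1.0001

Derivation:
Step 0: x=[3.0000 7.0000 8.0000] v=[-1.0000 0.0000 0.0000]
Step 1: x=[3.0000 6.6250 8.5000] v=[0.0000 -1.5000 2.0000]
Step 2: x=[3.1563 6.0313 9.2813] v=[0.6250 -2.3750 3.1250]
Step 3: x=[3.2422 5.4844 10.0001] v=[0.3437 -2.1875 2.8750]
Max displacement = 1.0001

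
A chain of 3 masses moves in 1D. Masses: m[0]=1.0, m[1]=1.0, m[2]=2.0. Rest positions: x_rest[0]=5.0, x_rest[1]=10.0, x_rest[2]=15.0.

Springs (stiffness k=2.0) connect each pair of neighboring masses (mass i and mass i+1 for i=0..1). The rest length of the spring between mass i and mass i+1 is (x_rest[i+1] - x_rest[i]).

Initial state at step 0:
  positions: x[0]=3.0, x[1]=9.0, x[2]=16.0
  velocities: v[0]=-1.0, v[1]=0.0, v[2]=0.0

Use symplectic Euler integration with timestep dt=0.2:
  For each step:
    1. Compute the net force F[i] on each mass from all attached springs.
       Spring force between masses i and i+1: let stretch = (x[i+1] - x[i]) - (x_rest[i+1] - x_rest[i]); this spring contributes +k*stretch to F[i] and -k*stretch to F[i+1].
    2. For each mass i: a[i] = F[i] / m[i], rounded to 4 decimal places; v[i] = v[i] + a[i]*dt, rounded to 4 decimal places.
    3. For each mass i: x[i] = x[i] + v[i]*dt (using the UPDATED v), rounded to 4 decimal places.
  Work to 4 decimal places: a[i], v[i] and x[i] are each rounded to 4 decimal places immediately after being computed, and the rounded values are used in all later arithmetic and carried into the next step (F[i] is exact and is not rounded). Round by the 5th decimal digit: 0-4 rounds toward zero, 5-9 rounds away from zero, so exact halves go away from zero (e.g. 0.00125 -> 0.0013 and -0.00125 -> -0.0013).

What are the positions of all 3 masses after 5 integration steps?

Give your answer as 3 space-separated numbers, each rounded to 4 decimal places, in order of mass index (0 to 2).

Step 0: x=[3.0000 9.0000 16.0000] v=[-1.0000 0.0000 0.0000]
Step 1: x=[2.8800 9.0800 15.9200] v=[-0.6000 0.4000 -0.4000]
Step 2: x=[2.8560 9.2112 15.7664] v=[-0.1200 0.6560 -0.7680]
Step 3: x=[2.9404 9.3584 15.5506] v=[0.4221 0.7360 -1.0790]
Step 4: x=[3.1383 9.4875 15.2871] v=[0.9893 0.6457 -1.3174]
Step 5: x=[3.4441 9.5727 14.9916] v=[1.5290 0.4259 -1.4773]

Answer: 3.4441 9.5727 14.9916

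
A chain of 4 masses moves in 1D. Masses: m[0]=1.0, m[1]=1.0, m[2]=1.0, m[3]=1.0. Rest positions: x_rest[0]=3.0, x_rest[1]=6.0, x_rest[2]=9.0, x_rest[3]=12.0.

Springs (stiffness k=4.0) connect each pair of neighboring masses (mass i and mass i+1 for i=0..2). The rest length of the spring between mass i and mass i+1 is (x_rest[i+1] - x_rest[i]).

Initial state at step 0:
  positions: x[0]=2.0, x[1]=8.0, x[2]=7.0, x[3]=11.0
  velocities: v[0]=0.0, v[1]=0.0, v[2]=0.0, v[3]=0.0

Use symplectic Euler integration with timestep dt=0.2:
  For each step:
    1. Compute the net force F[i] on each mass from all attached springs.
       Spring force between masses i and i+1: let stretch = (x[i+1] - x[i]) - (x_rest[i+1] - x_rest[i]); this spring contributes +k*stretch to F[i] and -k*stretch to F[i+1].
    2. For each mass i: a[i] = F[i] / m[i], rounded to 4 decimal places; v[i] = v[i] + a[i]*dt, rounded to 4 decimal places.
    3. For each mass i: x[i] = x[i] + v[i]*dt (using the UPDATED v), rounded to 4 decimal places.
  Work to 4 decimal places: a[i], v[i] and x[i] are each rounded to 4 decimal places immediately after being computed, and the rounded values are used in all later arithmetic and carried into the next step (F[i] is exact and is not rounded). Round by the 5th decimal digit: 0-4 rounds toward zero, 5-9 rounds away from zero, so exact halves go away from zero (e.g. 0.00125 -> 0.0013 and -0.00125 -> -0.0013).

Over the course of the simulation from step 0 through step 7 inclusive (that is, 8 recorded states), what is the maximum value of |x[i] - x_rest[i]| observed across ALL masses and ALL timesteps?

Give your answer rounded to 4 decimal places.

Answer: 2.6591

Derivation:
Step 0: x=[2.0000 8.0000 7.0000 11.0000] v=[0.0000 0.0000 0.0000 0.0000]
Step 1: x=[2.4800 6.8800 7.8000 10.8400] v=[2.4000 -5.6000 4.0000 -0.8000]
Step 2: x=[3.1840 5.2032 8.9392 10.6736] v=[3.5200 -8.3840 5.6960 -0.8320]
Step 3: x=[3.7311 3.8011 9.7581 10.7097] v=[2.7354 -7.0106 4.0947 0.1805]
Step 4: x=[3.8094 3.3409 9.7762 11.0735] v=[0.3914 -2.3010 0.0904 1.8192]
Step 5: x=[3.3327 3.9853 8.9722 11.7098] v=[-2.3834 3.2220 -4.0200 3.1814]
Step 6: x=[2.4804 5.3232 7.8083 12.3881] v=[-4.2613 6.6894 -5.8194 3.3913]
Step 7: x=[1.6030 6.6038 6.9796 12.8136] v=[-4.3871 6.4032 -4.1436 2.1275]
Max displacement = 2.6591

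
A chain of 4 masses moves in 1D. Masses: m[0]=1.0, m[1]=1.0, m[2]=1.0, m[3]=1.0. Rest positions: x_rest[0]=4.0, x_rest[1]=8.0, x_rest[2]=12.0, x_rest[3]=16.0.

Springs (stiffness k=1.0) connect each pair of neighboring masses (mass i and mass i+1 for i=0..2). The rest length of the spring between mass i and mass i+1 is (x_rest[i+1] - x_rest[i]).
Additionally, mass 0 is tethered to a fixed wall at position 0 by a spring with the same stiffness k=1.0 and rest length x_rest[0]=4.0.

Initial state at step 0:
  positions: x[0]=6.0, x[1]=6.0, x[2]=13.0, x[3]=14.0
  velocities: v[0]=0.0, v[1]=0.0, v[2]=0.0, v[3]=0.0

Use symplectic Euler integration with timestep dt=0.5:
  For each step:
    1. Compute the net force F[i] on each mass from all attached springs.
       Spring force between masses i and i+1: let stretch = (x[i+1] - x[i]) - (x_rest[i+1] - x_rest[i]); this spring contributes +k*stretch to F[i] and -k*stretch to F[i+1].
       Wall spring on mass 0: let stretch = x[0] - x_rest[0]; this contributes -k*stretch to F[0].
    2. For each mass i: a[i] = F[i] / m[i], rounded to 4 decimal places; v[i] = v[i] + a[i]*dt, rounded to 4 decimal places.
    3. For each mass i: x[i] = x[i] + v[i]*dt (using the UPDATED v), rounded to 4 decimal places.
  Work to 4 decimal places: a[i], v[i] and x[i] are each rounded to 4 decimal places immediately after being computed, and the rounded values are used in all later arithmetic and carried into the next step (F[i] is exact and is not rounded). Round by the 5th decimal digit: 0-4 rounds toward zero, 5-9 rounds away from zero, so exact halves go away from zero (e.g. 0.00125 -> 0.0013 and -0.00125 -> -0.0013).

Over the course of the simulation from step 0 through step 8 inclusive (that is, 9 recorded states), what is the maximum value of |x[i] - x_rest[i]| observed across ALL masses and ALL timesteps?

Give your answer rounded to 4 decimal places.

Answer: 3.2978

Derivation:
Step 0: x=[6.0000 6.0000 13.0000 14.0000] v=[0.0000 0.0000 0.0000 0.0000]
Step 1: x=[4.5000 7.7500 11.5000 14.7500] v=[-3.0000 3.5000 -3.0000 1.5000]
Step 2: x=[2.6875 9.6250 9.8750 15.6875] v=[-3.6250 3.7500 -3.2500 1.8750]
Step 3: x=[1.9375 9.8282 9.6406 16.1719] v=[-1.5000 0.4063 -0.4688 0.9688]
Step 4: x=[2.6758 8.0118 11.0860 16.0235] v=[1.4766 -3.6329 2.8907 -0.2969]
Step 5: x=[4.0792 5.6299 12.9972 15.6407] v=[2.8067 -4.7638 3.8224 -0.7657]
Step 6: x=[4.8505 4.7022 13.7275 15.5970] v=[1.5425 -1.8555 1.4605 -0.0875]
Step 7: x=[4.3721 6.0679 12.6688 16.0859] v=[-0.9569 2.7313 -2.1174 0.9778]
Step 8: x=[3.2246 8.6599 10.8142 16.7206] v=[-2.2951 5.1839 -3.7093 1.2693]
Max displacement = 3.2978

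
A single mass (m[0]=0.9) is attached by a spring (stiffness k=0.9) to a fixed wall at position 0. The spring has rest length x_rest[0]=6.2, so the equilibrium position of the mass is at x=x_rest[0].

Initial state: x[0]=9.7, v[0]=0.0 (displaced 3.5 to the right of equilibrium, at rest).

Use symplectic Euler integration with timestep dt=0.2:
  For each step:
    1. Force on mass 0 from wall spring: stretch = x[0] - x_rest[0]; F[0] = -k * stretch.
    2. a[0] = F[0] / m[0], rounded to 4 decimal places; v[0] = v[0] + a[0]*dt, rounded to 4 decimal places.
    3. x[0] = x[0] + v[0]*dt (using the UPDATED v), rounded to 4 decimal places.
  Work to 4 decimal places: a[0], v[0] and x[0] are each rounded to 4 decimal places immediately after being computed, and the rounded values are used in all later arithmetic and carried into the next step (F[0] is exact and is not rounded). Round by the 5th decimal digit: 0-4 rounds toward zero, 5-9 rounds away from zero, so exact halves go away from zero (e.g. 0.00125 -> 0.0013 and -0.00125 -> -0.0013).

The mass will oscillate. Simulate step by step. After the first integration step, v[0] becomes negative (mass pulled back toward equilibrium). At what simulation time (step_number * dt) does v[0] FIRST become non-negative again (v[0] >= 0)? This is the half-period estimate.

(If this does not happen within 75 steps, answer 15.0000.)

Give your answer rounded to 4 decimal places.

Answer: 3.2000

Derivation:
Step 0: x=[9.7000] v=[0.0000]
Step 1: x=[9.5600] v=[-0.7000]
Step 2: x=[9.2856] v=[-1.3720]
Step 3: x=[8.8878] v=[-1.9891]
Step 4: x=[8.3825] v=[-2.5267]
Step 5: x=[7.7899] v=[-2.9632]
Step 6: x=[7.1337] v=[-3.2812]
Step 7: x=[6.4401] v=[-3.4679]
Step 8: x=[5.7369] v=[-3.5159]
Step 9: x=[5.0522] v=[-3.4233]
Step 10: x=[4.4135] v=[-3.1937]
Step 11: x=[3.8462] v=[-2.8364]
Step 12: x=[3.3731] v=[-2.3656]
Step 13: x=[3.0131] v=[-1.8002]
Step 14: x=[2.7805] v=[-1.1628]
Step 15: x=[2.6847] v=[-0.4789]
Step 16: x=[2.7295] v=[0.2242]
First v>=0 after going negative at step 16, time=3.2000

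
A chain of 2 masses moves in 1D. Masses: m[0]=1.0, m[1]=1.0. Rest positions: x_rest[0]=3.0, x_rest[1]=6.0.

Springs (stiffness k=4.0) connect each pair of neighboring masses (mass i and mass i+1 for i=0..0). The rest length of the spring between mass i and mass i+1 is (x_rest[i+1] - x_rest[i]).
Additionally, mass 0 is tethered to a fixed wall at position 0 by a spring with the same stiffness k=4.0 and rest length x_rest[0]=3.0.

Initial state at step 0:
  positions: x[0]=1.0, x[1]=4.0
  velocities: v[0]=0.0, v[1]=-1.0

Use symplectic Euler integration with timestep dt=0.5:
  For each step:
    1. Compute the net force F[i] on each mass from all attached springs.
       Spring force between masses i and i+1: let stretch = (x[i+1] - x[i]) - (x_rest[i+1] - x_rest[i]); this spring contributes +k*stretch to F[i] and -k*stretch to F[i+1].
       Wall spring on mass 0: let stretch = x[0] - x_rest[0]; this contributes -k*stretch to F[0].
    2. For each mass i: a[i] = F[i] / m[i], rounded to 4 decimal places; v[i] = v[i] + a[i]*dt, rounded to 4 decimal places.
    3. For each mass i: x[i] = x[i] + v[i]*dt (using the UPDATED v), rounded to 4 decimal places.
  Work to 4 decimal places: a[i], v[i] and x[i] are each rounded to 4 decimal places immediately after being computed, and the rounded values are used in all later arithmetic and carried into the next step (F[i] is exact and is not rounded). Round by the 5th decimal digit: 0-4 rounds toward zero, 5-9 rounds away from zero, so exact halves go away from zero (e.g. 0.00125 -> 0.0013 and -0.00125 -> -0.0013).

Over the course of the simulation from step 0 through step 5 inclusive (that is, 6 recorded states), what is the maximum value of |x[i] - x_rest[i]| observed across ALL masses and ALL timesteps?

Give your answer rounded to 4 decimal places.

Answer: 2.5000

Derivation:
Step 0: x=[1.0000 4.0000] v=[0.0000 -1.0000]
Step 1: x=[3.0000 3.5000] v=[4.0000 -1.0000]
Step 2: x=[2.5000 5.5000] v=[-1.0000 4.0000]
Step 3: x=[2.5000 7.5000] v=[0.0000 4.0000]
Step 4: x=[5.0000 7.5000] v=[5.0000 0.0000]
Step 5: x=[5.0000 8.0000] v=[0.0000 1.0000]
Max displacement = 2.5000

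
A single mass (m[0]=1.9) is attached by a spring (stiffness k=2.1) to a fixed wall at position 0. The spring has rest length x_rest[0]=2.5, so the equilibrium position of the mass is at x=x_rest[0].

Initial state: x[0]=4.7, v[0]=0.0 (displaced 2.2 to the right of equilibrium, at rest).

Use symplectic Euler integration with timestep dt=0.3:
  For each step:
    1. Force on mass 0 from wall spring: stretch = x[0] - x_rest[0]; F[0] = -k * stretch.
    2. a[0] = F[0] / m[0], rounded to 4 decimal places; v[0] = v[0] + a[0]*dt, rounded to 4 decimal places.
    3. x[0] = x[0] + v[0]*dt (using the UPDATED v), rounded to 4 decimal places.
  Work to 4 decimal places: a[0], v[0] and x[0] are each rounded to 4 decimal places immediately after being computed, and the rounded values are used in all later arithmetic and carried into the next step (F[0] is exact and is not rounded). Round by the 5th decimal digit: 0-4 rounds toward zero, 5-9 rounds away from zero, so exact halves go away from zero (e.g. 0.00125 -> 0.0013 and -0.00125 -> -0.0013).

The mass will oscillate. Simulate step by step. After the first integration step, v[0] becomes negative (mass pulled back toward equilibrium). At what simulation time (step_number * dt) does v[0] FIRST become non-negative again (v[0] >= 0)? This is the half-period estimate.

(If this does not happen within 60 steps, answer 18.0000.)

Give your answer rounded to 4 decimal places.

Step 0: x=[4.7000] v=[0.0000]
Step 1: x=[4.4812] v=[-0.7295]
Step 2: x=[4.0653] v=[-1.3864]
Step 3: x=[3.4937] v=[-1.9054]
Step 4: x=[2.8232] v=[-2.2349]
Step 5: x=[2.1206] v=[-2.3421]
Step 6: x=[1.4557] v=[-2.2163]
Step 7: x=[0.8947] v=[-1.8700]
Step 8: x=[0.4934] v=[-1.3377]
Step 9: x=[0.2917] v=[-0.6724]
Step 10: x=[0.3096] v=[0.0598]
First v>=0 after going negative at step 10, time=3.0000

Answer: 3.0000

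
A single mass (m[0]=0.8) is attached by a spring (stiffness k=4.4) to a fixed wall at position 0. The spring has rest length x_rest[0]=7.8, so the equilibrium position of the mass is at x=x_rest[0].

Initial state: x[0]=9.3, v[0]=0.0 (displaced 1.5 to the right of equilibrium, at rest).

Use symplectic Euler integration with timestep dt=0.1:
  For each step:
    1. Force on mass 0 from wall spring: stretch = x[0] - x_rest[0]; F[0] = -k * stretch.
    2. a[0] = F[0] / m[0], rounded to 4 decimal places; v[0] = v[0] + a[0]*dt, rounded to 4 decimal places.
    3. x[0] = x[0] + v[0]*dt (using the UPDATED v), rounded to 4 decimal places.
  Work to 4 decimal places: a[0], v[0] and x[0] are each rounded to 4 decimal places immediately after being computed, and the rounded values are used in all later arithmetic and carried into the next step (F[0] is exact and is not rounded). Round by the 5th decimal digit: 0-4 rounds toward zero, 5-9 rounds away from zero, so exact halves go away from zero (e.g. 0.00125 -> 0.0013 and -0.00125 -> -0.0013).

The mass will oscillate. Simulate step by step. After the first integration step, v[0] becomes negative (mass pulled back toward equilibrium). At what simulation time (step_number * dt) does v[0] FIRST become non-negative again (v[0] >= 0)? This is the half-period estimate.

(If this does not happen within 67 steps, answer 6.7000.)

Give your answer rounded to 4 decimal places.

Answer: 1.4000

Derivation:
Step 0: x=[9.3000] v=[0.0000]
Step 1: x=[9.2175] v=[-0.8250]
Step 2: x=[9.0570] v=[-1.6046]
Step 3: x=[8.8274] v=[-2.2960]
Step 4: x=[8.5413] v=[-2.8611]
Step 5: x=[8.2144] v=[-3.2688]
Step 6: x=[7.8647] v=[-3.4967]
Step 7: x=[7.5115] v=[-3.5323]
Step 8: x=[7.1741] v=[-3.3736]
Step 9: x=[6.8712] v=[-3.0294]
Step 10: x=[6.6193] v=[-2.5186]
Step 11: x=[6.4324] v=[-1.8692]
Step 12: x=[6.3207] v=[-1.1170]
Step 13: x=[6.2904] v=[-0.3034]
Step 14: x=[6.3431] v=[0.5269]
First v>=0 after going negative at step 14, time=1.4000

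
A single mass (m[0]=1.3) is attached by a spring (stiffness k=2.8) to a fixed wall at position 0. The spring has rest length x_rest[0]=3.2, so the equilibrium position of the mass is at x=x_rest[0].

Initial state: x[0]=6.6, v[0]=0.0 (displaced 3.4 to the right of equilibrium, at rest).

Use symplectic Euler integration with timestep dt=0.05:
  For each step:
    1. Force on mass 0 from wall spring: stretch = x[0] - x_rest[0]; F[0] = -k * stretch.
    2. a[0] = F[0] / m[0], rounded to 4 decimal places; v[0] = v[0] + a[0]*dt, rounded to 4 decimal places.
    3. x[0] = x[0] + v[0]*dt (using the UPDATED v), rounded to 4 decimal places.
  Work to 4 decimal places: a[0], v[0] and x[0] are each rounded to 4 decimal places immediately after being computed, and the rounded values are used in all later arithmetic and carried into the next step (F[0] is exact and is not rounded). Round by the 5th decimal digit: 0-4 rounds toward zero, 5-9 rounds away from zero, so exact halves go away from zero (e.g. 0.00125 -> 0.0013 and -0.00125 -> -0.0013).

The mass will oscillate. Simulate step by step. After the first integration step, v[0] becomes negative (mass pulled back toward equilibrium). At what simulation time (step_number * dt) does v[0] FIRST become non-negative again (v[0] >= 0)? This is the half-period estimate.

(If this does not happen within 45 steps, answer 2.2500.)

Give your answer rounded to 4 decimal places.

Step 0: x=[6.6000] v=[0.0000]
Step 1: x=[6.5817] v=[-0.3662]
Step 2: x=[6.5452] v=[-0.7304]
Step 3: x=[6.4907] v=[-1.0907]
Step 4: x=[6.4184] v=[-1.4451]
Step 5: x=[6.3288] v=[-1.7917]
Step 6: x=[6.2224] v=[-2.1287]
Step 7: x=[6.0997] v=[-2.4542]
Step 8: x=[5.9614] v=[-2.7665]
Step 9: x=[5.8082] v=[-3.0639]
Step 10: x=[5.6410] v=[-3.3448]
Step 11: x=[5.4606] v=[-3.6077]
Step 12: x=[5.2680] v=[-3.8512]
Step 13: x=[5.0643] v=[-4.0739]
Step 14: x=[4.8506] v=[-4.2747]
Step 15: x=[4.6280] v=[-4.4525]
Step 16: x=[4.3977] v=[-4.6063]
Step 17: x=[4.1609] v=[-4.7353]
Step 18: x=[3.9190] v=[-4.8388]
Step 19: x=[3.6732] v=[-4.9162]
Step 20: x=[3.4248] v=[-4.9672]
Step 21: x=[3.1752] v=[-4.9914]
Step 22: x=[2.9258] v=[-4.9887]
Step 23: x=[2.6778] v=[-4.9592]
Step 24: x=[2.4327] v=[-4.9030]
Step 25: x=[2.1917] v=[-4.8204]
Step 26: x=[1.9561] v=[-4.7118]
Step 27: x=[1.7272] v=[-4.5778]
Step 28: x=[1.5062] v=[-4.4192]
Step 29: x=[1.2944] v=[-4.2368]
Step 30: x=[1.0928] v=[-4.0316]
Step 31: x=[0.9026] v=[-3.8047]
Step 32: x=[0.7247] v=[-3.5573]
Step 33: x=[0.5602] v=[-3.2907]
Step 34: x=[0.4099] v=[-3.0064]
Step 35: x=[0.2746] v=[-2.7059]
Step 36: x=[0.1551] v=[-2.3909]
Step 37: x=[0.0520] v=[-2.0630]
Step 38: x=[-0.0342] v=[-1.7240]
Step 39: x=[-0.1030] v=[-1.3757]
Step 40: x=[-0.1540] v=[-1.0200]
Step 41: x=[-0.1869] v=[-0.6588]
Step 42: x=[-0.2016] v=[-0.2941]
Step 43: x=[-0.1980] v=[0.0722]
First v>=0 after going negative at step 43, time=2.1500

Answer: 2.1500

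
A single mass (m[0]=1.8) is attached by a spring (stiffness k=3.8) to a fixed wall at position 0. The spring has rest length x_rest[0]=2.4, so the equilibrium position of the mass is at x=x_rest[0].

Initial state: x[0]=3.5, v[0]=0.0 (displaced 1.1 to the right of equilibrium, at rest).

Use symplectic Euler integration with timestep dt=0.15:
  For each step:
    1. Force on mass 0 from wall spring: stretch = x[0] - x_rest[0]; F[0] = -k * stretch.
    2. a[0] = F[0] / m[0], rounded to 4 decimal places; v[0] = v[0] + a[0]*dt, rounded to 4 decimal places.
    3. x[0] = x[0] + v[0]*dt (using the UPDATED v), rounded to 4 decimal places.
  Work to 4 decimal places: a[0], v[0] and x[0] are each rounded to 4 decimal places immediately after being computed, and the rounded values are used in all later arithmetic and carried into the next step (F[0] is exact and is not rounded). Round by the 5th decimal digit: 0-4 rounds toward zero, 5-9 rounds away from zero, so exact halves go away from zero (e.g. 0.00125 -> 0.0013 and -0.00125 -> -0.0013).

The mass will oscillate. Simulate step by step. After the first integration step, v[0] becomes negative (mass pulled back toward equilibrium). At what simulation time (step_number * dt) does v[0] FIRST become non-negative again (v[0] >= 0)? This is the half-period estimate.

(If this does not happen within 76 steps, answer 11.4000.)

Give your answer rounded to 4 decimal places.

Step 0: x=[3.5000] v=[0.0000]
Step 1: x=[3.4478] v=[-0.3483]
Step 2: x=[3.3458] v=[-0.6801]
Step 3: x=[3.1989] v=[-0.9796]
Step 4: x=[3.0140] v=[-1.2326]
Step 5: x=[2.8000] v=[-1.4270]
Step 6: x=[2.5669] v=[-1.5537]
Step 7: x=[2.3259] v=[-1.6065]
Step 8: x=[2.0885] v=[-1.5830]
Step 9: x=[1.8658] v=[-1.4844]
Step 10: x=[1.6685] v=[-1.3152]
Step 11: x=[1.5060] v=[-1.0836]
Step 12: x=[1.3859] v=[-0.8005]
Step 13: x=[1.3140] v=[-0.4794]
Step 14: x=[1.2937] v=[-0.1355]
Step 15: x=[1.3259] v=[0.2148]
First v>=0 after going negative at step 15, time=2.2500

Answer: 2.2500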